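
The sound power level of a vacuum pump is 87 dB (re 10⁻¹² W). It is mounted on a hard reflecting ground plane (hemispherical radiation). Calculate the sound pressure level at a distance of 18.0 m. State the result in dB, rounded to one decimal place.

53.9 dB

L_p = L_w − 10·log₁₀(2π·r²) with r = 18.0 m.
2π·r² = 2036 m², 10·log₁₀ of that is 33.087 dB.
L_p = 87 − 33.087 = 53.91 dB.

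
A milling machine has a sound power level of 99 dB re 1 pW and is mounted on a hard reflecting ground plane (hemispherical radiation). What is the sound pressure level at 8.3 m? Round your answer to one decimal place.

72.6 dB

The power spreads over a hemisphere of area 2π·r², so L_p = L_w − 10·log₁₀(2π·r²).
2π·r² = 432.8 m², 10·log₁₀ of that is 26.363 dB.
L_p = 99 − 26.363 = 72.64 dB.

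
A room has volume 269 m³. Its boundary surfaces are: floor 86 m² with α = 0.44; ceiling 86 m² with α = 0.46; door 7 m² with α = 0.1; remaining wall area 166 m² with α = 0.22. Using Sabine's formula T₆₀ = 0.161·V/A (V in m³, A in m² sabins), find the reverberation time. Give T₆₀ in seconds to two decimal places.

A = Σ Sᵢαᵢ = 86·0.44 + 86·0.46 + 7·0.1 + 166·0.22 = 114.62 m².
T₆₀ = 0.161 × 269 / 114.62 = 0.378 s.

0.38 s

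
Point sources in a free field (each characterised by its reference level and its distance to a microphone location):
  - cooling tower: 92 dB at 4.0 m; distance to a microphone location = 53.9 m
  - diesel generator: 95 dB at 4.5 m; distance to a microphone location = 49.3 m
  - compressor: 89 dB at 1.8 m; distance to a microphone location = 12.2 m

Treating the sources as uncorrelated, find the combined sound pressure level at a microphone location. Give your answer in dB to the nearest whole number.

Apply inverse-square spreading to bring every level to the receiver, then sum 10^(L/10).
cooling tower: 92 − 20·log₁₀(53.9/4.0) = 92 − 22.59 = 69.41 dB.
diesel generator: 95 − 20·log₁₀(49.3/4.5) = 95 − 20.79 = 74.21 dB.
compressor: 89 − 20·log₁₀(12.2/1.8) = 89 − 16.62 = 72.38 dB.
Σ 10^(L/10) = 5.237e+07 → L_total = 10·log₁₀(5.237e+07) = 77.19 dB.

77 dB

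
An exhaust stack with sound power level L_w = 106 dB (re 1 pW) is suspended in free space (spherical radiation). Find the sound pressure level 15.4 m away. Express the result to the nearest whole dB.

71 dB

L_p = L_w − 10·log₁₀(4π·r²) with r = 15.4 m.
4π·r² = 2980 m², 10·log₁₀ of that is 34.743 dB.
L_p = 106 − 34.743 = 71.26 dB.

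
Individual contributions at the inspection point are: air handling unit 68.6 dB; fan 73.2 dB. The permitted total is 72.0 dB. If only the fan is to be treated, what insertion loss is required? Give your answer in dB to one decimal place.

Everything except the fan sums to 10^(68.6/10) = 7.244e+06 in linear terms, 68.60 dB.
To meet 72.0 dB overall, the treated fan may contribute at most 10^(72.0/10) − 7.244e+06 = 8.605e+06, i.e. 69.35 dB.
Required insertion loss = 73.2 − 69.35 = 3.85 dB.

3.9 dB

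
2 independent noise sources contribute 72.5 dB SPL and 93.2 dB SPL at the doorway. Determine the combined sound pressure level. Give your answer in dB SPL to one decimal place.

Incoherent sources combine by intensity addition: L_total = 10·log₁₀(Σ 10^(L_i/10)).
Σ 10^(L/10) = 10^(72.5/10) + 10^(93.2/10) = 2.107e+09.
L_total = 10·log₁₀(2.107e+09) = 93.24 dB SPL.

93.2 dB SPL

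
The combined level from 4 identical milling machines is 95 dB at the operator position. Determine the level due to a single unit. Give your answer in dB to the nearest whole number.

89 dB

4 equal contributions raise the level by 10·log₁₀ 4 = 6.021 dB, so each unit alone gives 95 − 6.021.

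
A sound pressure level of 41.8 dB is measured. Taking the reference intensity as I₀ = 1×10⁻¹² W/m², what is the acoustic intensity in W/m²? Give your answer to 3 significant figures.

I/I₀ = 10^(41.8/10) = 1.514e+04, so I = 1.514e+04 × 10⁻¹² W/m².

1.51e-08 W/m²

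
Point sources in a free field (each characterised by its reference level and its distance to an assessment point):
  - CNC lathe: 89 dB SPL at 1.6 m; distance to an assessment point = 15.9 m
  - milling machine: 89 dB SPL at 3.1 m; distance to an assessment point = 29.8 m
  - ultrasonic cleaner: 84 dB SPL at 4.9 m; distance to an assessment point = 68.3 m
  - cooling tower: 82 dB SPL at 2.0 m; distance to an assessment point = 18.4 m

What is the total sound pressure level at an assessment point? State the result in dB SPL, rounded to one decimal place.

First find each source's level at the receiver (point-source: −20·log₁₀(r/r_ref)), then combine on an intensity basis.
CNC lathe: 89 − 20·log₁₀(15.9/1.6) = 89 − 19.95 = 69.05 dB SPL.
milling machine: 89 − 20·log₁₀(29.8/3.1) = 89 − 19.66 = 69.34 dB SPL.
ultrasonic cleaner: 84 − 20·log₁₀(68.3/4.9) = 84 − 22.88 = 61.12 dB SPL.
cooling tower: 82 − 20·log₁₀(18.4/2.0) = 82 − 19.28 = 62.72 dB SPL.
Σ 10^(L/10) = 1.980e+07 → L_total = 10·log₁₀(1.980e+07) = 72.97 dB SPL.

73.0 dB SPL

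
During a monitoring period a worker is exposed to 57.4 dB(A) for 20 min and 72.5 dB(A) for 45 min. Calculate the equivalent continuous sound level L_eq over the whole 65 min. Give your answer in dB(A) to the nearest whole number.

L_eq = 10·log₁₀[(1/T)·Σ tᵢ·10^(Lᵢ/10)] with T = 65 min.
Σ tᵢ·10^(Lᵢ/10) = 20·10^(57.4/10) + 45·10^(72.5/10) = 8.112e+08.
L_eq = 10·log₁₀(8.112e+08/65) = 70.96 dB(A).

71 dB(A)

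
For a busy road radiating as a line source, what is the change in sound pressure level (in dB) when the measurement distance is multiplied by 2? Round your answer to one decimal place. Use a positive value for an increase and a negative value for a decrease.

Line-source spreading: ΔL = −10·log₁₀(r₂/r₁).
ΔL = −10·log₁₀(2) = -3.01 dB.

-3.0 dB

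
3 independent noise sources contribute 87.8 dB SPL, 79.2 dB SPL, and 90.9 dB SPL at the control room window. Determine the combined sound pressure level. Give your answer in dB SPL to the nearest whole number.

93 dB SPL

Incoherent sources combine by intensity addition: L_total = 10·log₁₀(Σ 10^(L_i/10)).
Σ 10^(L/10) = 10^(87.8/10) + 10^(79.2/10) + 10^(90.9/10) = 1.916e+09.
L_total = 10·log₁₀(1.916e+09) = 92.82 dB SPL.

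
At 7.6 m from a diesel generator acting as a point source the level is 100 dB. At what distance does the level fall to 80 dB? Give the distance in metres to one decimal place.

76.0 m

Point-source spreading drops the level by 20·log₁₀(r₂/r₁); inverting, r₂/r₁ = 10^(ΔL/20).
r₂ = 7.6·10^((100−80)/20) = 7.6·10^(20.0/20) = 76.00 m.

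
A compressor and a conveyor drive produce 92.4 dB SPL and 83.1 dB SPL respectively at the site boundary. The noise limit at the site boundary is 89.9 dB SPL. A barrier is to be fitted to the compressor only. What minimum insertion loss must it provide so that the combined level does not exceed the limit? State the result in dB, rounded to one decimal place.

Fixed contribution from the other source: Σ 10^(L/10) = 10^(83.1/10) = 2.042e+08 (83.10 dB SPL).
To meet 89.9 dB SPL overall, the treated compressor may contribute at most 10^(89.9/10) − 2.042e+08 = 7.731e+08, i.e. 88.88 dB SPL.
Required insertion loss = 92.4 − 88.88 = 3.52 dB.

3.5 dB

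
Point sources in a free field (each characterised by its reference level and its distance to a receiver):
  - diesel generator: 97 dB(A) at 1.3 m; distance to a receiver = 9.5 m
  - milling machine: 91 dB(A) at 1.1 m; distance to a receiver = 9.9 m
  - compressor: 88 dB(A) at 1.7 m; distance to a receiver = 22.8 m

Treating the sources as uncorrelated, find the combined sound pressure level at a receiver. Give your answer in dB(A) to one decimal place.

80.5 dB(A)

First find each source's level at the receiver (point-source: −20·log₁₀(r/r_ref)), then combine on an intensity basis.
diesel generator: 97 − 20·log₁₀(9.5/1.3) = 97 − 17.28 = 79.72 dB(A).
milling machine: 91 − 20·log₁₀(9.9/1.1) = 91 − 19.08 = 71.92 dB(A).
compressor: 88 − 20·log₁₀(22.8/1.7) = 88 − 22.55 = 65.45 dB(A).
Σ 10^(L/10) = 1.129e+08 → L_total = 10·log₁₀(1.129e+08) = 80.53 dB(A).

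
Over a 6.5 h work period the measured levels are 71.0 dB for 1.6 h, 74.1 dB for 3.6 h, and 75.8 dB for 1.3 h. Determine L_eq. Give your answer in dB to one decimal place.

74.0 dB

The energy average is taken in the linear domain: L_eq = 10·log₁₀[(Σ tᵢ·10^(Lᵢ/10))/T], T = 6.5 h.
Σ tᵢ·10^(Lᵢ/10) = 1.6·10^(71.0/10) + 3.6·10^(74.1/10) + 1.3·10^(75.8/10) = 1.621e+08.
L_eq = 10·log₁₀(1.621e+08/6.5) = 73.97 dB.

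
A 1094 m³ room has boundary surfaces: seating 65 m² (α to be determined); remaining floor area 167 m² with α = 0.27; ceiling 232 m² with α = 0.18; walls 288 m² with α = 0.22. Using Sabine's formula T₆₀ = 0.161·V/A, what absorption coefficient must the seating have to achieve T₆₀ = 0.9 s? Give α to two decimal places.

0.70

From T₆₀ = 0.161·V/A, the target T₆₀ = 0.9 s needs A = 0.161·1094/0.9 = 195.70 m².
Absorption from the other surfaces = 167·0.27 + 232·0.18 + 288·0.22 = 150.21 m², so the seating must supply 45.49 m² over 65 m².
α = 45.49/65 = 0.700.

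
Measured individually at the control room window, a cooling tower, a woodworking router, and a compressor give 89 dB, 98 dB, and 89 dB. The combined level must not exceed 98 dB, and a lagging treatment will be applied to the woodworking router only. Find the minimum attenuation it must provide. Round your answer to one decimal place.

Everything except the woodworking router sums to 10^(89/10) + 10^(89/10) = 1.589e+09 in linear terms, 92.01 dB.
The limit corresponds to 10^(98/10) = 6.310e+09; subtracting the fixed part leaves 4.721e+09 for the woodworking router, i.e. 96.74 dB.
So the woodworking router must be reduced from 98 to 96.74 dB: IL = 1.26 dB.

1.3 dB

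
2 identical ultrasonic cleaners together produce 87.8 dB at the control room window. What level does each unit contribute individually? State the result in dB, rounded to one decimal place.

2 equal contributions raise the level by 10·log₁₀ 2 = 3.010 dB, so each unit alone gives 87.8 − 3.010.

84.8 dB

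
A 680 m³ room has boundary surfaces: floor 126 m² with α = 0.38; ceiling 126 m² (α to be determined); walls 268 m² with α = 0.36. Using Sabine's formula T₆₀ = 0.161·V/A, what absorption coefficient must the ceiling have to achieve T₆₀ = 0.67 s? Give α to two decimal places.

0.15

A = 0.161·V/T₆₀ = 0.161·680/0.67 = 163.40 m² sabins.
Absorption from the other surfaces = 126·0.38 + 268·0.36 = 144.36 m², so the ceiling must supply 19.04 m² over 126 m².
α = 19.04/126 = 0.151.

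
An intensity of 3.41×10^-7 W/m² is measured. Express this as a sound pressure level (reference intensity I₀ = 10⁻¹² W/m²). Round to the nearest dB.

55 dB

I/I₀ = 3.41×10^-7/10⁻¹² = 3.41×10^5, and L = 10·log₁₀(I/I₀).
L = 10·(0.5328 + 5) = 55.33 dB.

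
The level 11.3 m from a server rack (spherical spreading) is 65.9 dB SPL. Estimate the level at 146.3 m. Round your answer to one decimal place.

43.7 dB SPL

Point-source attenuation: ΔL = 20·log₁₀(r₂/r₁) = 20·log₁₀(146.3/11.3) = 22.243 dB.
L₂ = 65.9 − 20·log₁₀(146.3/11.3) = 65.9 − 22.243 = 43.66 dB SPL.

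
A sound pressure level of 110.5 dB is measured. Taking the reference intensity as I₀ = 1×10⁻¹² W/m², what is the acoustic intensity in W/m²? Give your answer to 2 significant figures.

I/I₀ = 10^(110.5/10) = 1.122e+11, so I = 1.122e+11 × 10⁻¹² W/m².

0.11 W/m²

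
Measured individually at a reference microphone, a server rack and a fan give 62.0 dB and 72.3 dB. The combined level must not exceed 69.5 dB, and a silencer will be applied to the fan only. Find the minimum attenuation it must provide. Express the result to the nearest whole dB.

4 dB

Everything except the fan sums to 10^(62.0/10) = 1.585e+06 in linear terms, 62.00 dB.
The limit corresponds to 10^(69.5/10) = 8.913e+06; subtracting the fixed part leaves 7.328e+06 for the fan, i.e. 68.65 dB.
Required insertion loss = 72.3 − 68.65 = 3.65 dB.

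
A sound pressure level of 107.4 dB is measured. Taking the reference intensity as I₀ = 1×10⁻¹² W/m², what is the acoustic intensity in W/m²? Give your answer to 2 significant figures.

0.055 W/m²

I = I₀·10^(L/10) = 10⁻¹² × 10^(107.4/10) = 10^(-1.260).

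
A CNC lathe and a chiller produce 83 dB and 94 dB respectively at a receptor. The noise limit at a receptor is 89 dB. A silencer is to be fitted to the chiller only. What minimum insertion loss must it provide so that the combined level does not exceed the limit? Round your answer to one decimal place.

Everything except the chiller sums to 10^(83/10) = 1.995e+08 in linear terms, 83.00 dB.
The limit corresponds to 10^(89/10) = 7.943e+08; subtracting the fixed part leaves 5.948e+08 for the chiller, i.e. 87.74 dB.
Required insertion loss = 94 − 87.74 = 6.26 dB.

6.3 dB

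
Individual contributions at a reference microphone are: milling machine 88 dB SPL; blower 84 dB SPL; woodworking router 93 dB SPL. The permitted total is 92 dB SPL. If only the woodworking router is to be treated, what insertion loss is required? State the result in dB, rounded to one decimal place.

Fixed contribution from the other sources: Σ 10^(L/10) = 10^(88/10) + 10^(84/10) = 8.821e+08 (89.46 dB SPL).
To meet 92 dB SPL overall, the treated woodworking router may contribute at most 10^(92/10) − 8.821e+08 = 7.027e+08, i.e. 88.47 dB SPL.
So the woodworking router must be reduced from 93 to 88.47 dB SPL: IL = 4.53 dB.

4.5 dB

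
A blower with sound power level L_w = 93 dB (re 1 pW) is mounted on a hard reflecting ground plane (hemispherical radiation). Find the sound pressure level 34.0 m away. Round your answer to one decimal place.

54.4 dB

L_p = L_w − 10·log₁₀(2π·r²) with r = 34.0 m.
2π·r² = 7263 m², 10·log₁₀ of that is 38.611 dB.
L_p = 93 − 38.611 = 54.39 dB.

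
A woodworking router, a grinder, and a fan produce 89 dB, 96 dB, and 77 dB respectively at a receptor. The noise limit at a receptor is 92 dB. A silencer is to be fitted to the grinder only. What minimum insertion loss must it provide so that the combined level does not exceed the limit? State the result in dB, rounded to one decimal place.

7.3 dB

Fixed contribution from the other sources: Σ 10^(L/10) = 10^(89/10) + 10^(77/10) = 8.444e+08 (89.27 dB).
To meet 92 dB overall, the treated grinder may contribute at most 10^(92/10) − 8.444e+08 = 7.404e+08, i.e. 88.69 dB.
Required insertion loss = 96 − 88.69 = 7.31 dB.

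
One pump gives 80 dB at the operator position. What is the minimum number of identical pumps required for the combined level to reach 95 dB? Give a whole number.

The shortfall is 95 − 80 = 15.0 dB, and N units add 10·log₁₀ N, so need 10·log₁₀ N ≥ 15.0.
N ≥ 10^(15.0/10) = 31.623, so N = 32.

32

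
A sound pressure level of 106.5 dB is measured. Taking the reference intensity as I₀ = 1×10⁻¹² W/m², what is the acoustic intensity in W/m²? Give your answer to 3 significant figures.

L = 10·log₁₀(I/I₀) ⇒ I = I₀·10^(L/10) = 10⁻¹² × 10^10.65.

0.0447 W/m²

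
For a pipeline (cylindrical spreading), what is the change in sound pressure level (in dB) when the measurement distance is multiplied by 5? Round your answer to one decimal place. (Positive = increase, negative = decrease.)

A line source loses 3 dB per doubling of distance; generally ΔL = −10·log₁₀(r₂/r₁).
ΔL = −10·log₁₀(5) = -6.99 dB.

-7.0 dB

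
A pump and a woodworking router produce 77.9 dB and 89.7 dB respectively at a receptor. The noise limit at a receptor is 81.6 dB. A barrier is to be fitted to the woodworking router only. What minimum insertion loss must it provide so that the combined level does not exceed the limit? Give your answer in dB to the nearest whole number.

The untreated sources together contribute 10^(77.9/10) = 6.166e+07, i.e. 77.90 dB.
To meet 81.6 dB overall, the treated woodworking router may contribute at most 10^(81.6/10) − 6.166e+07 = 8.288e+07, i.e. 79.18 dB.
Required insertion loss = 89.7 − 79.18 = 10.52 dB.

11 dB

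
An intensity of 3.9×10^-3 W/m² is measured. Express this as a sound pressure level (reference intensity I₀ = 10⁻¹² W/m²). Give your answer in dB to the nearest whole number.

96 dB

L = 10·log₁₀(I/I₀) = 10·log₁₀(3.9×10^-3/10⁻¹²) = 10·log₁₀(3.9×10^9).
L = 10·(0.5911 + 9) = 95.91 dB.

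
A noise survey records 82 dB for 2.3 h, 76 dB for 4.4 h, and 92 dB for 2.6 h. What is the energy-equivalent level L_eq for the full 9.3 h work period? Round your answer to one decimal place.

L_eq = 10·log₁₀[(1/T)·Σ tᵢ·10^(Lᵢ/10)] with T = 9.3 h.
Σ tᵢ·10^(Lᵢ/10) = 2.3·10^(82/10) + 4.4·10^(76/10) + 2.6·10^(92/10) = 4.660e+09.
L_eq = 10·log₁₀(4.660e+09/9.3) = 87.00 dB.

87.0 dB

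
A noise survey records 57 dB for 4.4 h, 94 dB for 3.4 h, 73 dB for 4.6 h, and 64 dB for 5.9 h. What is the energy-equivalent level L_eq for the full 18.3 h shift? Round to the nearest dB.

87 dB

L_eq = 10·log₁₀[(1/T)·Σ tᵢ·10^(Lᵢ/10)] with T = 18.3 h.
Σ tᵢ·10^(Lᵢ/10) = 4.4·10^(57/10) + 3.4·10^(94/10) + 4.6·10^(73/10) + 5.9·10^(64/10) = 8.649e+09.
L_eq = 10·log₁₀(8.649e+09/18.3) = 86.75 dB.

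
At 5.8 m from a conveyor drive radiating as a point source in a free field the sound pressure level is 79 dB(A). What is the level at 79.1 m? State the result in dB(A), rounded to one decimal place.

56.3 dB(A)

Spherical spreading from a point source gives a 20·log₁₀(r₂/r₁) drop.
L₂ = 79 − 20·log₁₀(79.1/5.8) = 79 − 22.695 = 56.31 dB(A).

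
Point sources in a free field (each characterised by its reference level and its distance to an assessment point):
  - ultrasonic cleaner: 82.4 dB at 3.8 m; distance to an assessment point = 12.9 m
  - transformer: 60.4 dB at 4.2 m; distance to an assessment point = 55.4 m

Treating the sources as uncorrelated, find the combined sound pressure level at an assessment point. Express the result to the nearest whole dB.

72 dB

Propagate each source to the receiver with L = L_ref − 20·log₁₀(r/r_ref), then add intensities.
ultrasonic cleaner: 82.4 − 20·log₁₀(12.9/3.8) = 82.4 − 10.62 = 71.78 dB.
transformer: 60.4 − 20·log₁₀(55.4/4.2) = 60.4 − 22.41 = 37.99 dB.
Σ 10^(L/10) = 1.509e+07 → L_total = 10·log₁₀(1.509e+07) = 71.79 dB.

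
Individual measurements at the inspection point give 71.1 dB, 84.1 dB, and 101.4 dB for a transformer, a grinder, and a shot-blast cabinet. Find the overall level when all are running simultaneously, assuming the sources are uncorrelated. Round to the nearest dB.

For uncorrelated sources the intensities add, so convert each level to linear form, sum, and take 10·log₁₀ of the total.
Σ 10^(L/10) = 10^(71.1/10) + 10^(84.1/10) + 10^(101.4/10) = 1.407e+10.
L_total = 10·log₁₀(1.407e+10) = 101.48 dB.

101 dB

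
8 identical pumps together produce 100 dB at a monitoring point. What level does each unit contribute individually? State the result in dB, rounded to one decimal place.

8 equal contributions raise the level by 10·log₁₀ 8 = 9.031 dB, so each unit alone gives 100 − 9.031.

91.0 dB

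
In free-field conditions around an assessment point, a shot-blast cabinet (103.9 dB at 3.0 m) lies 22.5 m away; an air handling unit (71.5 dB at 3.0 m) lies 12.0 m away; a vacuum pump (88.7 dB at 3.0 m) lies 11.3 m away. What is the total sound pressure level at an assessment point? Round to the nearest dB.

Propagate each source to the receiver with L = L_ref − 20·log₁₀(r/r_ref), then add intensities.
shot-blast cabinet: 103.9 − 20·log₁₀(22.5/3.0) = 103.9 − 17.50 = 86.40 dB.
air handling unit: 71.5 − 20·log₁₀(12.0/3.0) = 71.5 − 12.04 = 59.46 dB.
vacuum pump: 88.7 − 20·log₁₀(11.3/3.0) = 88.7 − 11.52 = 77.18 dB.
Σ 10^(L/10) = 4.895e+08 → L_total = 10·log₁₀(4.895e+08) = 86.90 dB.

87 dB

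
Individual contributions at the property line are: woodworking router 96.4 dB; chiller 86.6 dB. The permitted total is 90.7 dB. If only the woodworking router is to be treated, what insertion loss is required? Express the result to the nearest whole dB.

Fixed contribution from the other source: Σ 10^(L/10) = 10^(86.6/10) = 4.571e+08 (86.60 dB).
The limit corresponds to 10^(90.7/10) = 1.175e+09; subtracting the fixed part leaves 7.178e+08 for the woodworking router, i.e. 88.56 dB.
So the woodworking router must be reduced from 96.4 to 88.56 dB: IL = 7.84 dB.

8 dB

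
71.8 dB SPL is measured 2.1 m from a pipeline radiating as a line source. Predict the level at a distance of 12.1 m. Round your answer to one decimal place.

Line-source attenuation: ΔL = 10·log₁₀(r₂/r₁) = 10·log₁₀(12.1/2.1) = 7.606 dB.
L₂ = 71.8 − 10·log₁₀(12.1/2.1) = 71.8 − 7.606 = 64.19 dB SPL.

64.2 dB SPL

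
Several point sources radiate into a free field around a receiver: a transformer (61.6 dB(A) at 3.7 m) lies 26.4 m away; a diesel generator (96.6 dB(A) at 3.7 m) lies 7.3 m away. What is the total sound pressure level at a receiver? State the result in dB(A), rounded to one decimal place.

First find each source's level at the receiver (point-source: −20·log₁₀(r/r_ref)), then combine on an intensity basis.
transformer: 61.6 − 20·log₁₀(26.4/3.7) = 61.6 − 17.07 = 44.53 dB(A).
diesel generator: 96.6 − 20·log₁₀(7.3/3.7) = 96.6 − 5.90 = 90.70 dB(A).
Σ 10^(L/10) = 1.174e+09 → L_total = 10·log₁₀(1.174e+09) = 90.70 dB(A).

90.7 dB(A)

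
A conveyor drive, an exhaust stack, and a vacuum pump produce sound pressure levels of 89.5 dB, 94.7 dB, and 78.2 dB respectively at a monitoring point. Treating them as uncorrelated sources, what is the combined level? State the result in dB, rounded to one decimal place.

Incoherent sources combine by intensity addition: L_total = 10·log₁₀(Σ 10^(L_i/10)).
Σ 10^(L/10) = 10^(89.5/10) + 10^(94.7/10) + 10^(78.2/10) = 3.909e+09.
L_total = 10·log₁₀(3.909e+09) = 95.92 dB.

95.9 dB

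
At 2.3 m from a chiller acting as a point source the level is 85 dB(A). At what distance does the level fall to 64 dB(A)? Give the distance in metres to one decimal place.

The 21.0 dB drop corresponds to a distance ratio of 10^(21.0/20) for a point source.
r₂ = 2.3·10^((85−64)/20) = 2.3·10^(21.0/20) = 25.81 m.

25.8 m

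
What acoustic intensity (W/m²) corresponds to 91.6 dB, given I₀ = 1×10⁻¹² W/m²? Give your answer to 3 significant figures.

I = I₀·10^(L/10) = 10⁻¹² × 10^(91.6/10) = 10^(-2.840).

0.00145 W/m²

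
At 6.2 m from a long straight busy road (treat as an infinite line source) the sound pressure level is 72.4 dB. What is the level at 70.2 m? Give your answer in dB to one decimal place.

61.9 dB

For a line source, L₂ = L₁ − 10·log₁₀(r₂/r₁).
L₂ = 72.4 − 10·log₁₀(70.2/6.2) = 72.4 − 10.539 = 61.86 dB.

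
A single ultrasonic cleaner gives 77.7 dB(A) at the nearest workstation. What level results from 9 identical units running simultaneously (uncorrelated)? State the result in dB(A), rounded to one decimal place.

87.2 dB(A)

N identical incoherent sources raise the level by 10·log₁₀ N.
L_total = 77.7 + 10·log₁₀(9) = 77.7 + 9.542 = 87.24 dB(A).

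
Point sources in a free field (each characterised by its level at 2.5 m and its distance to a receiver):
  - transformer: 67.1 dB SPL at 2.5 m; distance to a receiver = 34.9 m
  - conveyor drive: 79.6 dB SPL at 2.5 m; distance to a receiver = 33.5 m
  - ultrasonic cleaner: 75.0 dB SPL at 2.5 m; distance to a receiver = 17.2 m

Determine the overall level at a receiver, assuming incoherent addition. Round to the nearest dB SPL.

Propagate each source to the receiver with L = L_ref − 20·log₁₀(r/r_ref), then add intensities.
transformer: 67.1 − 20·log₁₀(34.9/2.5) = 67.1 − 22.90 = 44.20 dB SPL.
conveyor drive: 79.6 − 20·log₁₀(33.5/2.5) = 79.6 − 22.54 = 57.06 dB SPL.
ultrasonic cleaner: 75.0 − 20·log₁₀(17.2/2.5) = 75.0 − 16.75 = 58.25 dB SPL.
Σ 10^(L/10) = 1.202e+06 → L_total = 10·log₁₀(1.202e+06) = 60.80 dB SPL.

61 dB SPL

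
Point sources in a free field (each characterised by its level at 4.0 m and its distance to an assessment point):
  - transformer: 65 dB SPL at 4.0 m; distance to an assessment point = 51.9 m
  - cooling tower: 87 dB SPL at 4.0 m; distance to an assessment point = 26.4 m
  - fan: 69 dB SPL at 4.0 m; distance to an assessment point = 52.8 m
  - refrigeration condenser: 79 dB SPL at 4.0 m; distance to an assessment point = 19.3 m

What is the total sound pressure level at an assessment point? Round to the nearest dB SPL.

72 dB SPL

First find each source's level at the receiver (point-source: −20·log₁₀(r/r_ref)), then combine on an intensity basis.
transformer: 65 − 20·log₁₀(51.9/4.0) = 65 − 22.26 = 42.74 dB SPL.
cooling tower: 87 − 20·log₁₀(26.4/4.0) = 87 − 16.39 = 70.61 dB SPL.
fan: 69 − 20·log₁₀(52.8/4.0) = 69 − 22.41 = 46.59 dB SPL.
refrigeration condenser: 79 − 20·log₁₀(19.3/4.0) = 79 − 13.67 = 65.33 dB SPL.
Σ 10^(L/10) = 1.498e+07 → L_total = 10·log₁₀(1.498e+07) = 71.76 dB SPL.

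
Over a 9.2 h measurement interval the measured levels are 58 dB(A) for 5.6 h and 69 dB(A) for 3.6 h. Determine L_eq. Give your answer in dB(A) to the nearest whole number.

65 dB(A)

L_eq = 10·log₁₀[(1/T)·Σ tᵢ·10^(Lᵢ/10)] with T = 9.2 h.
Σ tᵢ·10^(Lᵢ/10) = 5.6·10^(58/10) + 3.6·10^(69/10) = 3.213e+07.
L_eq = 10·log₁₀(3.213e+07/9.2) = 65.43 dB(A).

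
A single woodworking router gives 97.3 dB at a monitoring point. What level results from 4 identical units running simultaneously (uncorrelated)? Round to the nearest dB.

N identical incoherent sources raise the level by 10·log₁₀ N.
L_total = 97.3 + 10·log₁₀(4) = 97.3 + 6.021 = 103.32 dB.

103 dB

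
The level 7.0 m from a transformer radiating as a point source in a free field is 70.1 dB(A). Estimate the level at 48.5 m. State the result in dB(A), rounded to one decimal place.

53.3 dB(A)

Point-source attenuation: ΔL = 20·log₁₀(r₂/r₁) = 20·log₁₀(48.5/7.0) = 16.813 dB.
L₂ = 70.1 − 20·log₁₀(48.5/7.0) = 70.1 − 16.813 = 53.29 dB(A).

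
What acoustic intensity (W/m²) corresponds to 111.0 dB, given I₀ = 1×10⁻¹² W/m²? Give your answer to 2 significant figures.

0.13 W/m²

L = 10·log₁₀(I/I₀) ⇒ I = I₀·10^(L/10) = 10⁻¹² × 10^11.10.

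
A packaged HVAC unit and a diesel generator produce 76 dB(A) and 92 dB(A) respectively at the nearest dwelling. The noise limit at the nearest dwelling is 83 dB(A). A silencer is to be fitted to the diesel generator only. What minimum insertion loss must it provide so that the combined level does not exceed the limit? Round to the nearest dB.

10 dB

Everything except the diesel generator sums to 10^(76/10) = 3.981e+07 in linear terms, 76.00 dB(A).
The limit corresponds to 10^(83/10) = 1.995e+08; subtracting the fixed part leaves 1.597e+08 for the diesel generator, i.e. 82.03 dB(A).
So the diesel generator must be reduced from 92 to 82.03 dB(A): IL = 9.97 dB.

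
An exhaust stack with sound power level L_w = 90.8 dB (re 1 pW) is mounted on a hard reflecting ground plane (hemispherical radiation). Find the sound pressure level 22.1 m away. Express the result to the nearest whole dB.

The power spreads over a hemisphere of area 2π·r², so L_p = L_w − 10·log₁₀(2π·r²).
2π·r² = 3069 m², 10·log₁₀ of that is 34.870 dB.
L_p = 90.8 − 34.870 = 55.93 dB.

56 dB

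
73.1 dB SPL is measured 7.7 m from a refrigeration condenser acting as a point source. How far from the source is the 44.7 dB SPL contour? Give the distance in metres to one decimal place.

For a point source L₁ − L₂ = 20·log₁₀(r₂/r₁), so r₂ = r₁·10^((L₁−L₂)/20).
r₂ = 7.7·10^((73.1−44.7)/20) = 7.7·10^(28.4/20) = 202.53 m.

202.5 m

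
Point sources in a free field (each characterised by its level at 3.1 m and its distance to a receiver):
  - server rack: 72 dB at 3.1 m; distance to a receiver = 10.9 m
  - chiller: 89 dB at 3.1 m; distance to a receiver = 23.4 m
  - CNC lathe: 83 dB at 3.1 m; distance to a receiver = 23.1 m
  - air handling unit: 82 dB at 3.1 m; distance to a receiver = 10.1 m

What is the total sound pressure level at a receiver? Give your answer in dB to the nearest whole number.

First find each source's level at the receiver (point-source: −20·log₁₀(r/r_ref)), then combine on an intensity basis.
server rack: 72 − 20·log₁₀(10.9/3.1) = 72 − 10.92 = 61.08 dB.
chiller: 89 − 20·log₁₀(23.4/3.1) = 89 − 17.56 = 71.44 dB.
CNC lathe: 83 − 20·log₁₀(23.1/3.1) = 83 − 17.45 = 65.55 dB.
air handling unit: 82 − 20·log₁₀(10.1/3.1) = 82 − 10.26 = 71.74 dB.
Σ 10^(L/10) = 3.375e+07 → L_total = 10·log₁₀(3.375e+07) = 75.28 dB.

75 dB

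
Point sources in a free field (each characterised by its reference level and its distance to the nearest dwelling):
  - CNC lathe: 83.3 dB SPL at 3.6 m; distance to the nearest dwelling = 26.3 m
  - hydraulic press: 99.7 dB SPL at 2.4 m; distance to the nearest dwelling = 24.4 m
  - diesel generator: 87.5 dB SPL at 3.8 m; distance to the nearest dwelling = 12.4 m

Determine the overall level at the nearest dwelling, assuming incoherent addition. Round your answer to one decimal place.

81.7 dB SPL

First find each source's level at the receiver (point-source: −20·log₁₀(r/r_ref)), then combine on an intensity basis.
CNC lathe: 83.3 − 20·log₁₀(26.3/3.6) = 83.3 − 17.27 = 66.03 dB SPL.
hydraulic press: 99.7 − 20·log₁₀(24.4/2.4) = 99.7 − 20.14 = 79.56 dB SPL.
diesel generator: 87.5 − 20·log₁₀(12.4/3.8) = 87.5 − 10.27 = 77.23 dB SPL.
Σ 10^(L/10) = 1.471e+08 → L_total = 10·log₁₀(1.471e+08) = 81.68 dB SPL.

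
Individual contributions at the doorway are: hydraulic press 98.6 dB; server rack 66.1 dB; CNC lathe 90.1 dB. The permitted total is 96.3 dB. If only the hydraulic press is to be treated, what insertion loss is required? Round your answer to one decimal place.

3.5 dB

Everything except the hydraulic press sums to 10^(66.1/10) + 10^(90.1/10) = 1.027e+09 in linear terms, 90.12 dB.
To meet 96.3 dB overall, the treated hydraulic press may contribute at most 10^(96.3/10) − 1.027e+09 = 3.238e+09, i.e. 95.10 dB.
Required insertion loss = 98.6 − 95.10 = 3.50 dB.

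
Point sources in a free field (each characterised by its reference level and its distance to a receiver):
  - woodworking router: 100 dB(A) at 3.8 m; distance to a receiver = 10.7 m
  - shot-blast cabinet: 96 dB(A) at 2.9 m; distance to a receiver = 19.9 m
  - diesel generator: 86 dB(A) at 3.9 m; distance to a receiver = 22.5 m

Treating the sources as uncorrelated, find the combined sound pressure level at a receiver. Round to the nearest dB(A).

91 dB(A)

Propagate each source to the receiver with L = L_ref − 20·log₁₀(r/r_ref), then add intensities.
woodworking router: 100 − 20·log₁₀(10.7/3.8) = 100 − 8.99 = 91.01 dB(A).
shot-blast cabinet: 96 − 20·log₁₀(19.9/2.9) = 96 − 16.73 = 79.27 dB(A).
diesel generator: 86 − 20·log₁₀(22.5/3.9) = 86 − 15.22 = 70.78 dB(A).
Σ 10^(L/10) = 1.358e+09 → L_total = 10·log₁₀(1.358e+09) = 91.33 dB(A).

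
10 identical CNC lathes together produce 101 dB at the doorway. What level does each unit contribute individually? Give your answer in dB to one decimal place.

Dividing the total intensity by 10 lowers the level by 10·log₁₀ 10 = 10.000 dB: L₁ = 101 − 10.000.

91.0 dB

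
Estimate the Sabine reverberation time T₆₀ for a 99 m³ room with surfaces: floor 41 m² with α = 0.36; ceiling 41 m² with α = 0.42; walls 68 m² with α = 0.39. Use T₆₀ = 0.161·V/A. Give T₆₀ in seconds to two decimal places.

Total absorption A = 41·0.36 + 41·0.42 + 68·0.39 = 58.50 m² sabins.
T₆₀ = 0.161 × 99 / 58.50 = 0.272 s.

0.27 s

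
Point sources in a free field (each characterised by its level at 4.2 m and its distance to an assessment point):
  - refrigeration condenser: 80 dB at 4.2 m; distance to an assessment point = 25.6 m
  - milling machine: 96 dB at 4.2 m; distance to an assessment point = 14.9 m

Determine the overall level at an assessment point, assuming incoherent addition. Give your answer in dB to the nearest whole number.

85 dB

Apply inverse-square spreading to bring every level to the receiver, then sum 10^(L/10).
refrigeration condenser: 80 − 20·log₁₀(25.6/4.2) = 80 − 15.70 = 64.30 dB.
milling machine: 96 − 20·log₁₀(14.9/4.2) = 96 − 11.00 = 85.00 dB.
Σ 10^(L/10) = 3.190e+08 → L_total = 10·log₁₀(3.190e+08) = 85.04 dB.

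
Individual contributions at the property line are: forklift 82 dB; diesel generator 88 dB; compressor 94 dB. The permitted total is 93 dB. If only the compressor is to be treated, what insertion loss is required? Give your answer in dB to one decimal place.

The untreated sources together contribute 10^(82/10) + 10^(88/10) = 7.894e+08, i.e. 88.97 dB.
The limit corresponds to 10^(93/10) = 1.995e+09; subtracting the fixed part leaves 1.206e+09 for the compressor, i.e. 90.81 dB.
So the compressor must be reduced from 94 to 90.81 dB: IL = 3.19 dB.

3.2 dB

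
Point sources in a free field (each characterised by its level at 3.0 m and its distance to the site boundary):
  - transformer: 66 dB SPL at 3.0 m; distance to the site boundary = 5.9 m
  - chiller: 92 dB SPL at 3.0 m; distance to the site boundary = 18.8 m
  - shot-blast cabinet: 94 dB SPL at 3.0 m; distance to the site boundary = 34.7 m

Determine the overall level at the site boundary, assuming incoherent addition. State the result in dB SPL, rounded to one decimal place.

77.8 dB SPL

Propagate each source to the receiver with L = L_ref − 20·log₁₀(r/r_ref), then add intensities.
transformer: 66 − 20·log₁₀(5.9/3.0) = 66 − 5.87 = 60.13 dB SPL.
chiller: 92 − 20·log₁₀(18.8/3.0) = 92 − 15.94 = 76.06 dB SPL.
shot-blast cabinet: 94 − 20·log₁₀(34.7/3.0) = 94 − 21.26 = 72.74 dB SPL.
Σ 10^(L/10) = 6.016e+07 → L_total = 10·log₁₀(6.016e+07) = 77.79 dB SPL.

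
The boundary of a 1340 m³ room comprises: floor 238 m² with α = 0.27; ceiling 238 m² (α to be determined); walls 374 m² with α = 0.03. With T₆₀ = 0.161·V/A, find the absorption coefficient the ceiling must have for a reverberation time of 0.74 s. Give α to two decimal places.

A = 0.161·V/T₆₀ = 0.161·1340/0.74 = 291.54 m² sabins.
Absorption from the other surfaces = 238·0.27 + 374·0.03 = 75.48 m², so the ceiling must supply 216.06 m² over 238 m².
α = 216.06/238 = 0.908.

0.91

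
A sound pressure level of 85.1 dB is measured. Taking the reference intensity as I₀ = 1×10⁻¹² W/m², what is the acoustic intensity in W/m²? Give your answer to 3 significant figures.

0.000324 W/m²

I = I₀·10^(L/10) = 10⁻¹² × 10^(85.1/10) = 10^(-3.490).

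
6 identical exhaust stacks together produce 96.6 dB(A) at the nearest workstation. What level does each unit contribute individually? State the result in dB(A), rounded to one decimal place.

88.8 dB(A)

Dividing the total intensity by 6 lowers the level by 10·log₁₀ 6 = 7.782 dB: L₁ = 96.6 − 7.782.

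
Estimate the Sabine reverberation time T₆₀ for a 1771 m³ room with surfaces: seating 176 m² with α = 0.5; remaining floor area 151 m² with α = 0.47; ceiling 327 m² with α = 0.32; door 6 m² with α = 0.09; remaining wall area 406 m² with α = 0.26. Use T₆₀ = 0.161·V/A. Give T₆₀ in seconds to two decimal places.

Summing Sᵢαᵢ: 176·0.5 + 151·0.47 + 327·0.32 + 6·0.09 + 406·0.26 = 369.71 m².
T₆₀ = 0.161 × 1771 / 369.71 = 0.771 s.

0.77 s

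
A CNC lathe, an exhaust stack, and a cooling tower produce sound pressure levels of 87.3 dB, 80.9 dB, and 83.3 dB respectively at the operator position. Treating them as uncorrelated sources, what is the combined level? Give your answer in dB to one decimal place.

89.4 dB

For uncorrelated sources the intensities add, so convert each level to linear form, sum, and take 10·log₁₀ of the total.
Σ 10^(L/10) = 10^(87.3/10) + 10^(80.9/10) + 10^(83.3/10) = 8.739e+08.
L_total = 10·log₁₀(8.739e+08) = 89.41 dB.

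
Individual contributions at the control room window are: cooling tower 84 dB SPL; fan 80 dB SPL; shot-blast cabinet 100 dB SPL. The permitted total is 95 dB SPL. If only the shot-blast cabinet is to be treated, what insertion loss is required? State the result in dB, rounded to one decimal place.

5.5 dB

The untreated sources together contribute 10^(84/10) + 10^(80/10) = 3.512e+08, i.e. 85.46 dB SPL.
To meet 95 dB SPL overall, the treated shot-blast cabinet may contribute at most 10^(95/10) − 3.512e+08 = 2.811e+09, i.e. 94.49 dB SPL.
Required insertion loss = 100 − 94.49 = 5.51 dB.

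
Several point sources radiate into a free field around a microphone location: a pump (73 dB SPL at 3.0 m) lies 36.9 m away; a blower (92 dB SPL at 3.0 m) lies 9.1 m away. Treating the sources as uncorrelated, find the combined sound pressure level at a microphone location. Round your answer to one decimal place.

Apply inverse-square spreading to bring every level to the receiver, then sum 10^(L/10).
pump: 73 − 20·log₁₀(36.9/3.0) = 73 − 21.80 = 51.20 dB SPL.
blower: 92 − 20·log₁₀(9.1/3.0) = 92 − 9.64 = 82.36 dB SPL.
Σ 10^(L/10) = 1.724e+08 → L_total = 10·log₁₀(1.724e+08) = 82.36 dB SPL.

82.4 dB SPL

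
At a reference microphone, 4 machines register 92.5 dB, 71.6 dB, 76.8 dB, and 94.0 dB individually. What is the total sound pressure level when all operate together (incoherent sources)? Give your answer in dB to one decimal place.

96.4 dB

Incoherent sources combine by intensity addition: L_total = 10·log₁₀(Σ 10^(L_i/10)).
Σ 10^(L/10) = 10^(92.5/10) + 10^(71.6/10) + 10^(76.8/10) + 10^(94.0/10) = 4.352e+09.
L_total = 10·log₁₀(4.352e+09) = 96.39 dB.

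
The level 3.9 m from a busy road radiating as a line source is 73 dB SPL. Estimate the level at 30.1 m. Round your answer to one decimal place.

Line-source attenuation: ΔL = 10·log₁₀(r₂/r₁) = 10·log₁₀(30.1/3.9) = 8.875 dB.
L₂ = 73 − 10·log₁₀(30.1/3.9) = 73 − 8.875 = 64.12 dB SPL.

64.1 dB SPL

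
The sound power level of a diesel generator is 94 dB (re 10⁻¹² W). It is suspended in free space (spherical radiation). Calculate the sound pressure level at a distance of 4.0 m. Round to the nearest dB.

The power spreads over a sphere of area 4π·r², so L_p = L_w − 10·log₁₀(4π·r²).
4π·r² = 201.1 m², 10·log₁₀ of that is 23.033 dB.
L_p = 94 − 23.033 = 70.97 dB.

71 dB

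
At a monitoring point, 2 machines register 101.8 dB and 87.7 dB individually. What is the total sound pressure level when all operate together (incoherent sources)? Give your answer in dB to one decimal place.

102.0 dB

For uncorrelated sources the intensities add, so convert each level to linear form, sum, and take 10·log₁₀ of the total.
Σ 10^(L/10) = 10^(101.8/10) + 10^(87.7/10) = 1.572e+10.
L_total = 10·log₁₀(1.572e+10) = 101.97 dB.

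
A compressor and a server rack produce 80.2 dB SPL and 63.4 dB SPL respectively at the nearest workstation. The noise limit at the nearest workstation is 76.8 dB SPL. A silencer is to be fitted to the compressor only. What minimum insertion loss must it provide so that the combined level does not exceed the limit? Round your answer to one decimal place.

Fixed contribution from the other source: Σ 10^(L/10) = 10^(63.4/10) = 2.188e+06 (63.40 dB SPL).
The limit corresponds to 10^(76.8/10) = 4.786e+07; subtracting the fixed part leaves 4.568e+07 for the compressor, i.e. 76.60 dB SPL.
Required insertion loss = 80.2 − 76.60 = 3.60 dB.

3.6 dB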